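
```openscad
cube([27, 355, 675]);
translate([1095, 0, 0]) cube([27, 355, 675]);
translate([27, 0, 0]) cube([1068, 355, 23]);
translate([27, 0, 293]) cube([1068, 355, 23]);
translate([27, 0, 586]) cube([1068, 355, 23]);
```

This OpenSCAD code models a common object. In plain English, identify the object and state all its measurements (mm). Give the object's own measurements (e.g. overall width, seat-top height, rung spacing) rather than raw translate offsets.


An open bookshelf. Two side panels, each 27 mm thick, 355 mm deep and 675 mm tall, stand 1122 mm apart (outside-to-outside). Between them sit 3 shelves, each 23 mm thick and 355 mm deep, spanning the full gap between the sides. The bottom shelf rests on the floor (its underside at z = 0) and the clear gap between one shelf's top and the next shelf's underside is 270 mm.


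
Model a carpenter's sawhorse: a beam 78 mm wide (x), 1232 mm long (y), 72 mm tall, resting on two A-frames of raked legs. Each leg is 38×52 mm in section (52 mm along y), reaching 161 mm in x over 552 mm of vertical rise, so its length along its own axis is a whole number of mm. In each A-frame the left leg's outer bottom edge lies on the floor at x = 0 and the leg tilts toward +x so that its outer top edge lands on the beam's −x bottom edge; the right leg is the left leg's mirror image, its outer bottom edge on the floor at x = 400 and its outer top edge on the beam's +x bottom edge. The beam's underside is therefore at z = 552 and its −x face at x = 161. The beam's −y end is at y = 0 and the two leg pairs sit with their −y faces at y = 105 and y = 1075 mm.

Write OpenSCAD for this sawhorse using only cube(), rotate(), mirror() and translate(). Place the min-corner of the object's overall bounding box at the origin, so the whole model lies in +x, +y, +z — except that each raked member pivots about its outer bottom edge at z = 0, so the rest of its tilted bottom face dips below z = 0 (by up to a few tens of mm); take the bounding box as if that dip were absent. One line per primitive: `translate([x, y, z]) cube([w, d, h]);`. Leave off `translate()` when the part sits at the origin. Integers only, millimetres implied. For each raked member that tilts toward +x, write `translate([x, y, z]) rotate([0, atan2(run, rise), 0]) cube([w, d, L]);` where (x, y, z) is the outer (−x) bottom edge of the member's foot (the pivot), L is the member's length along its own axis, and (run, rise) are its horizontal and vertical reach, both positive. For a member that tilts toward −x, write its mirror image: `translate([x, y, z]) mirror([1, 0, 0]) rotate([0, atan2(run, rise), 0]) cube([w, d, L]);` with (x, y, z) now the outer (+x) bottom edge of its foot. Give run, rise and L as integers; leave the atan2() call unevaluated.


// leg length = √(161² + 552²) = 575
// right-leg outer foot x = 2·161 + 78 = 400
// beam min-corner = (161, 0, 552)
translate([161, 0, 552]) cube([78, 1232, 72]);
translate([0, 105, 0]) rotate([0, atan2(161, 552), 0]) cube([38, 52, 575]);
translate([400, 105, 0]) mirror([1, 0, 0]) rotate([0, atan2(161, 552), 0]) cube([38, 52, 575]);
translate([0, 1075, 0]) rotate([0, atan2(161, 552), 0]) cube([38, 52, 575]);
translate([400, 1075, 0]) mirror([1, 0, 0]) rotate([0, atan2(161, 552), 0]) cube([38, 52, 575]);


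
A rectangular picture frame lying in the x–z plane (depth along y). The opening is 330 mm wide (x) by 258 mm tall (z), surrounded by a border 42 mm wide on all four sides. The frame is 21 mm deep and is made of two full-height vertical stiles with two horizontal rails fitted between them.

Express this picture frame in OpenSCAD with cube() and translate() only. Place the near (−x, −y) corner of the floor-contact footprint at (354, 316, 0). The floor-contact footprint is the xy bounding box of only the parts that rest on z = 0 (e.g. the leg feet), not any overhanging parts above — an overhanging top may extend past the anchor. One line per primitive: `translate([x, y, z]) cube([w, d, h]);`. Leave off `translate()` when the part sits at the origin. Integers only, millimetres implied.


translate([354, 316, 0]) cube([42, 21, 342]);
translate([726, 316, 0]) cube([42, 21, 342]);
translate([396, 316, 0]) cube([330, 21, 42]);
translate([396, 316, 300]) cube([330, 21, 42]);


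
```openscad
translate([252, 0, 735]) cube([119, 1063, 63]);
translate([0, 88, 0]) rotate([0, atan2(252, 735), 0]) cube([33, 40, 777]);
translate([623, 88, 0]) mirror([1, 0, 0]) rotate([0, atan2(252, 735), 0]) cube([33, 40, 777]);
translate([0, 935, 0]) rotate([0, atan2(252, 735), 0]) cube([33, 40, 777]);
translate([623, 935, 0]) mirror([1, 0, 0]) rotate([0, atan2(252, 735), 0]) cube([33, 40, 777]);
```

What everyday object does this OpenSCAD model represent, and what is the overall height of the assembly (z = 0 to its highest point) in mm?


A sawhorse. The overall height is 798 mm.

A beam across two mirrored pairs of raked legs — a sawhorse. The beam's underside is at z = 735 (matching the legs' vertical rise in atan2(252, 735)) and the beam is 63 mm tall, so its top is at 735 + 63 = 798 mm. The raked legs top out at the beam's underside, so that is the highest point.


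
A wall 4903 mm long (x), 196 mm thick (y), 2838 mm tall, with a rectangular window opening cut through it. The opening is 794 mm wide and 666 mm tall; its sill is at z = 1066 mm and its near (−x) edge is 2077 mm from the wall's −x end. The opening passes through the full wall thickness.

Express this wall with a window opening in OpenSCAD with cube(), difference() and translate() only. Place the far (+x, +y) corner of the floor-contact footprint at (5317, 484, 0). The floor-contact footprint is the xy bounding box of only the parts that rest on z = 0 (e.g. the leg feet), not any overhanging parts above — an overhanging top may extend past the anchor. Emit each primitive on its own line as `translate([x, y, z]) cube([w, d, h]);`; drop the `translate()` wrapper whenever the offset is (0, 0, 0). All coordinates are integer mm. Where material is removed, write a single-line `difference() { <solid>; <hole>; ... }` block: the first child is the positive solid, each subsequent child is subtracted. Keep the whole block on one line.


difference() { translate([414, 288, 0]) cube([4903, 196, 2838]); translate([2491, 288, 1066]) cube([794, 196, 666]); }


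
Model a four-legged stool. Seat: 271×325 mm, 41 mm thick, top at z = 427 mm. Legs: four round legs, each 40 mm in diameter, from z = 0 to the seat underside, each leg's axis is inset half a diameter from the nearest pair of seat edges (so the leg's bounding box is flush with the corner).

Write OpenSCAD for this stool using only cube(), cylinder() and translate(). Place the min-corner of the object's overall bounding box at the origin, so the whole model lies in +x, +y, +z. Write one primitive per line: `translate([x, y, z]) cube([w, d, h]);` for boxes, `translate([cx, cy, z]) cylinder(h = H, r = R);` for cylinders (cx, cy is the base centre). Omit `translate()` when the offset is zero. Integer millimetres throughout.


translate([0, 0, 386]) cube([271, 325, 41]);
translate([20, 20, 0]) cylinder(h = 386, r = 20);
translate([251, 20, 0]) cylinder(h = 386, r = 20);
translate([20, 305, 0]) cylinder(h = 386, r = 20);
translate([251, 305, 0]) cylinder(h = 386, r = 20);


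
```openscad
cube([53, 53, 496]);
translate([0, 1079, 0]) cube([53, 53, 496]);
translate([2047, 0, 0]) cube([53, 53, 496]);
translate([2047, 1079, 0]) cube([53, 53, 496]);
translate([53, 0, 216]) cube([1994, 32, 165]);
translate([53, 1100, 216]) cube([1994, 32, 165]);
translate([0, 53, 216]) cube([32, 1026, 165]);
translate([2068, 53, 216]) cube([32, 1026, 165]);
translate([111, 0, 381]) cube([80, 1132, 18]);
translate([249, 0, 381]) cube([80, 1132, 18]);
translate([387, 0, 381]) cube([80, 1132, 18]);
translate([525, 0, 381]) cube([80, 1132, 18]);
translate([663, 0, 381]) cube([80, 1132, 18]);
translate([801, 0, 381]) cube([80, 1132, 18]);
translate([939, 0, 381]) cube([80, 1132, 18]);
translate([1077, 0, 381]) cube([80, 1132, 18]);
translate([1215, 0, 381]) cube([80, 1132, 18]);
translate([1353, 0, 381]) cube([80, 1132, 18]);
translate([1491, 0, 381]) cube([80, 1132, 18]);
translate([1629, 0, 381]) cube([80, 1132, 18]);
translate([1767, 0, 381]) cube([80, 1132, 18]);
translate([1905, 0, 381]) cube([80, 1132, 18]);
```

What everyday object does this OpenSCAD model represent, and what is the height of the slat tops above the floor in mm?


A bed frame. The slat-top height is 399 mm.

Four posts, four rails, and a row of slats — a bed frame. Slats sit on the rails at z = 216 + 165 = 381; with slat thickness 18, the top is 399 mm.


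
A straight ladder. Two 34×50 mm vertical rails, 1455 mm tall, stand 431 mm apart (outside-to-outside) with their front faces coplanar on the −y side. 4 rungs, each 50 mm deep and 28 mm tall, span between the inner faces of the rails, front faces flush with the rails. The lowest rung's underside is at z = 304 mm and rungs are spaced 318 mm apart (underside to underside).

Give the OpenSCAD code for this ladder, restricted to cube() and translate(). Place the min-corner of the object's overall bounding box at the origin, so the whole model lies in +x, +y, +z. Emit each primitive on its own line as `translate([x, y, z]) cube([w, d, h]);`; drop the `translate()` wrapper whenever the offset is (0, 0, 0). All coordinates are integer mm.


cube([34, 50, 1455]);
translate([397, 0, 0]) cube([34, 50, 1455]);
translate([34, 0, 304]) cube([363, 50, 28]);
translate([34, 0, 622]) cube([363, 50, 28]);
translate([34, 0, 940]) cube([363, 50, 28]);
translate([34, 0, 1258]) cube([363, 50, 28]);


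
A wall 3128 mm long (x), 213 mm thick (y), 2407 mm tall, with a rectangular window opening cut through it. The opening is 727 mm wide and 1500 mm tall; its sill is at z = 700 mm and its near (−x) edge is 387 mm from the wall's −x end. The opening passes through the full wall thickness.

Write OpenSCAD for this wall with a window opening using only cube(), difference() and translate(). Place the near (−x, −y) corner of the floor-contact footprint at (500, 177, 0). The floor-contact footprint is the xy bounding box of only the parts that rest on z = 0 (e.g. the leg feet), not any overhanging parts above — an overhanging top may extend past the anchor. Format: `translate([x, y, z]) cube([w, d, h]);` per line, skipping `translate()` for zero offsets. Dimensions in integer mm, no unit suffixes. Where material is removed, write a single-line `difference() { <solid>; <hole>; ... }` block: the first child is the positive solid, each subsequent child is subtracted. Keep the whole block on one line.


difference() { translate([500, 177, 0]) cube([3128, 213, 2407]); translate([887, 177, 700]) cube([727, 213, 1500]); }


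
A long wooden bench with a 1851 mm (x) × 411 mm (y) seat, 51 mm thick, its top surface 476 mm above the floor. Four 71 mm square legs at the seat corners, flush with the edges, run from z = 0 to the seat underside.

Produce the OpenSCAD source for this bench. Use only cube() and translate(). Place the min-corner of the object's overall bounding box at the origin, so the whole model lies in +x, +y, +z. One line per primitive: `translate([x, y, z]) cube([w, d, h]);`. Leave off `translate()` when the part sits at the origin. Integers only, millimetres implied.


// leg_h = 476 − 51 = 425
translate([0, 0, 425]) cube([1851, 411, 51]);
cube([71, 71, 425]);
translate([0, 340, 0]) cube([71, 71, 425]);
translate([1780, 0, 0]) cube([71, 71, 425]);
translate([1780, 340, 0]) cube([71, 71, 425]);


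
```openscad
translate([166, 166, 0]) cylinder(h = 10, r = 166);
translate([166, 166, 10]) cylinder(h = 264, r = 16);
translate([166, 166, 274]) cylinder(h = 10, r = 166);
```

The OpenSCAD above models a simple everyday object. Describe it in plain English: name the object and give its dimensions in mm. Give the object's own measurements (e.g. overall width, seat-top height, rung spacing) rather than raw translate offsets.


A spool: two coaxial disc flanges of radius 166 mm and thickness 10 mm, joined by a core cylinder of radius 16 mm and height 264 mm. The lower flange rests on z = 0 and the three cylinders share a vertical axis.


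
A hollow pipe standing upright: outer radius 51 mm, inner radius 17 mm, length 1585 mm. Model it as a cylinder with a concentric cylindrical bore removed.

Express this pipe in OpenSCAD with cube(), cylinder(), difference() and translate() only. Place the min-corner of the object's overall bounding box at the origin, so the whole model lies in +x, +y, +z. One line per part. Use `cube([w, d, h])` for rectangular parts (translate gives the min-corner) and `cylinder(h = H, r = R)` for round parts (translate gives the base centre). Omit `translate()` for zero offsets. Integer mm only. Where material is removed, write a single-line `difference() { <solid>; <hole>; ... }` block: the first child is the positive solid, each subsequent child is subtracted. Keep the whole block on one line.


difference() { translate([51, 51, 0]) cylinder(h = 1585, r = 51); translate([51, 51, 0]) cylinder(h = 1585, r = 17); }


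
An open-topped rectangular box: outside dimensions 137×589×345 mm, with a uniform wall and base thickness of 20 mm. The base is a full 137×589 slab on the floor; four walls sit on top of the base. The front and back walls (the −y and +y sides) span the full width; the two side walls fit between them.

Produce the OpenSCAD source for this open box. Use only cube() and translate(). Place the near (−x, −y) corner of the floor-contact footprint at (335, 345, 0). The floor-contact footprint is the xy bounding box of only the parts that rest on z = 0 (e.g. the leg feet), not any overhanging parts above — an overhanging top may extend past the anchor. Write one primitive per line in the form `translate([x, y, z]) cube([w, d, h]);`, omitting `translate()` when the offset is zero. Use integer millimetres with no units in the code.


translate([335, 345, 0]) cube([137, 589, 20]);
translate([335, 345, 20]) cube([137, 20, 325]);
translate([335, 914, 20]) cube([137, 20, 325]);
translate([335, 365, 20]) cube([20, 549, 325]);
translate([452, 365, 20]) cube([20, 549, 325]);


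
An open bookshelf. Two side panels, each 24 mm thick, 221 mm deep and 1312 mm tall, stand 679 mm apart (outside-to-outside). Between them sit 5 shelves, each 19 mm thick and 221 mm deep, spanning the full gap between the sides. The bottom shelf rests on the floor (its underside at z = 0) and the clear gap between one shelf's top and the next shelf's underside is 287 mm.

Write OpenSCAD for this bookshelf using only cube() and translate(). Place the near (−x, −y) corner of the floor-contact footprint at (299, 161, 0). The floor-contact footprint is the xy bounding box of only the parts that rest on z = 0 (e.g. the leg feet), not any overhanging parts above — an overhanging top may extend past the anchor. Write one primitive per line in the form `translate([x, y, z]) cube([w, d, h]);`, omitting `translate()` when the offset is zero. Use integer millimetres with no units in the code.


translate([299, 161, 0]) cube([24, 221, 1312]);
translate([954, 161, 0]) cube([24, 221, 1312]);
translate([323, 161, 0]) cube([631, 221, 19]);
translate([323, 161, 306]) cube([631, 221, 19]);
translate([323, 161, 612]) cube([631, 221, 19]);
translate([323, 161, 918]) cube([631, 221, 19]);
translate([323, 161, 1224]) cube([631, 221, 19]);


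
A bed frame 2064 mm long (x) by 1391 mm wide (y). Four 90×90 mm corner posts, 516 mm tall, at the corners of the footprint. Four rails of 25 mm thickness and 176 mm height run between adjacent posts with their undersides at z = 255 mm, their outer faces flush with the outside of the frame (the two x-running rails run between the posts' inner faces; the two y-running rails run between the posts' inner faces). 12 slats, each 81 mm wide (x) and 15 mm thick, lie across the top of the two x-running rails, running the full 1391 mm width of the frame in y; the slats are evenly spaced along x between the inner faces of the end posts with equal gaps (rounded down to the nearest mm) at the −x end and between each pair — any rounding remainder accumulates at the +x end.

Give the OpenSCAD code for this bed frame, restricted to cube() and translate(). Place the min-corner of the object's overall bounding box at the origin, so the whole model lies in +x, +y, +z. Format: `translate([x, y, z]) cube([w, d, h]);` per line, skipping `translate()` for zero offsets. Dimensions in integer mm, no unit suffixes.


cube([90, 90, 516]);
translate([0, 1301, 0]) cube([90, 90, 516]);
translate([1974, 0, 0]) cube([90, 90, 516]);
translate([1974, 1301, 0]) cube([90, 90, 516]);
translate([90, 0, 255]) cube([1884, 25, 176]);
translate([90, 1366, 255]) cube([1884, 25, 176]);
translate([0, 90, 255]) cube([25, 1211, 176]);
translate([2039, 90, 255]) cube([25, 1211, 176]);
translate([160, 0, 431]) cube([81, 1391, 15]);
translate([311, 0, 431]) cube([81, 1391, 15]);
translate([462, 0, 431]) cube([81, 1391, 15]);
translate([613, 0, 431]) cube([81, 1391, 15]);
translate([764, 0, 431]) cube([81, 1391, 15]);
translate([915, 0, 431]) cube([81, 1391, 15]);
translate([1066, 0, 431]) cube([81, 1391, 15]);
translate([1217, 0, 431]) cube([81, 1391, 15]);
translate([1368, 0, 431]) cube([81, 1391, 15]);
translate([1519, 0, 431]) cube([81, 1391, 15]);
translate([1670, 0, 431]) cube([81, 1391, 15]);
translate([1821, 0, 431]) cube([81, 1391, 15]);


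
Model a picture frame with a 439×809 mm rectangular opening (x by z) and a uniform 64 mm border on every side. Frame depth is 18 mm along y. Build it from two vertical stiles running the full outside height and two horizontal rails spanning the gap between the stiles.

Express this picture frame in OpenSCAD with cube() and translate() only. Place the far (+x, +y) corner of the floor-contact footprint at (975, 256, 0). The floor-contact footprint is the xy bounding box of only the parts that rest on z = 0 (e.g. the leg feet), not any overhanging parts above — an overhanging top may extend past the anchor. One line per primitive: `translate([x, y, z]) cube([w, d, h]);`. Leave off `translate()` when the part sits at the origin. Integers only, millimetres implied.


translate([408, 238, 0]) cube([64, 18, 937]);
translate([911, 238, 0]) cube([64, 18, 937]);
translate([472, 238, 0]) cube([439, 18, 64]);
translate([472, 238, 873]) cube([439, 18, 64]);


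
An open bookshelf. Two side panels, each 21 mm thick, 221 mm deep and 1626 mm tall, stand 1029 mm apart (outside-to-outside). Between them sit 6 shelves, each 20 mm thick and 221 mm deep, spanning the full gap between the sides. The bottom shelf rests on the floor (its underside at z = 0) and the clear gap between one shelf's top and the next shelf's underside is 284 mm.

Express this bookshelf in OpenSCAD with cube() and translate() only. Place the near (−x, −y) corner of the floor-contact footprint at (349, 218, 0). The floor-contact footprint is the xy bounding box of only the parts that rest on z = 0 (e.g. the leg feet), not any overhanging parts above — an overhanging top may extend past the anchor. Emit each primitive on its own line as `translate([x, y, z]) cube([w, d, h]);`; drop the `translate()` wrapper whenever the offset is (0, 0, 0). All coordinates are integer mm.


translate([349, 218, 0]) cube([21, 221, 1626]);
translate([1357, 218, 0]) cube([21, 221, 1626]);
translate([370, 218, 0]) cube([987, 221, 20]);
translate([370, 218, 304]) cube([987, 221, 20]);
translate([370, 218, 608]) cube([987, 221, 20]);
translate([370, 218, 912]) cube([987, 221, 20]);
translate([370, 218, 1216]) cube([987, 221, 20]);
translate([370, 218, 1520]) cube([987, 221, 20]);


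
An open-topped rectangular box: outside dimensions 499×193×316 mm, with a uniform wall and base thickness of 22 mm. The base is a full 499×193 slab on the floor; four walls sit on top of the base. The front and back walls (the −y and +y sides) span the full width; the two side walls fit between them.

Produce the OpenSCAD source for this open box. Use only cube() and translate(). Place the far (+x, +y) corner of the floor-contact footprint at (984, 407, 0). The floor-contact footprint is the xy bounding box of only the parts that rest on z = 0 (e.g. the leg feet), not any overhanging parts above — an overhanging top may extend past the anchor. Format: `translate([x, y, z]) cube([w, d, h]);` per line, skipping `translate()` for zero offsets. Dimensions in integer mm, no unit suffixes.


translate([485, 214, 0]) cube([499, 193, 22]);
translate([485, 214, 22]) cube([499, 22, 294]);
translate([485, 385, 22]) cube([499, 22, 294]);
translate([485, 236, 22]) cube([22, 149, 294]);
translate([962, 236, 22]) cube([22, 149, 294]);


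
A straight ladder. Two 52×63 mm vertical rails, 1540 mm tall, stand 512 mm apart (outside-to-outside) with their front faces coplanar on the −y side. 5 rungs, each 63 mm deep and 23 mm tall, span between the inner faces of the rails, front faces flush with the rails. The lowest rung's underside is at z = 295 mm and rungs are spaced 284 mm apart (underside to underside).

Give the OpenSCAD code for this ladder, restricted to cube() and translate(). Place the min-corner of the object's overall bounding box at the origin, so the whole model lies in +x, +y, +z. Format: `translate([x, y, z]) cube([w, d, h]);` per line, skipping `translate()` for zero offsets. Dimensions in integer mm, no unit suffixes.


cube([52, 63, 1540]);
translate([460, 0, 0]) cube([52, 63, 1540]);
translate([52, 0, 295]) cube([408, 63, 23]);
translate([52, 0, 579]) cube([408, 63, 23]);
translate([52, 0, 863]) cube([408, 63, 23]);
translate([52, 0, 1147]) cube([408, 63, 23]);
translate([52, 0, 1431]) cube([408, 63, 23]);


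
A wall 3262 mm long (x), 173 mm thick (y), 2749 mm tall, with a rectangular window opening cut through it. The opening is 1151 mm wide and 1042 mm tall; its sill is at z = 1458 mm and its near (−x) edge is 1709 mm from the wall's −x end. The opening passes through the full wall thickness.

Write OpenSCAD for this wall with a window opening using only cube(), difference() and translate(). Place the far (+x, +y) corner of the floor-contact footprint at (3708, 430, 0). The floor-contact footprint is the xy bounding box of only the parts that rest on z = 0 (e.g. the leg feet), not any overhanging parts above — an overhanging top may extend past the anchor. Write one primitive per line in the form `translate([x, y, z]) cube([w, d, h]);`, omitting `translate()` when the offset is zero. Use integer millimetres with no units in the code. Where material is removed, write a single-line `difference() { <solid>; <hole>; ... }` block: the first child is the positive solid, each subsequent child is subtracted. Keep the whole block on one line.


difference() { translate([446, 257, 0]) cube([3262, 173, 2749]); translate([2155, 257, 1458]) cube([1151, 173, 1042]); }


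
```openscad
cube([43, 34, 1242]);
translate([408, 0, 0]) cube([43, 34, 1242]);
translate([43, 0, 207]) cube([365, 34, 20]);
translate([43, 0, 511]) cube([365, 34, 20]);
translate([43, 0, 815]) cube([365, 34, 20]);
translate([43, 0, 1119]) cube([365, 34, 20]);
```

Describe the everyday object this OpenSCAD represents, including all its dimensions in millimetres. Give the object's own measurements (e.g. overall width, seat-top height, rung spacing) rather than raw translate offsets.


A straight ladder. Two 43×34 mm vertical rails, 1242 mm tall, stand 451 mm apart (outside-to-outside) with their front faces coplanar on the −y side. 4 rungs, each 34 mm deep and 20 mm tall, span between the inner faces of the rails, front faces flush with the rails. The lowest rung's underside is at z = 207 mm and rungs are spaced 304 mm apart (underside to underside).


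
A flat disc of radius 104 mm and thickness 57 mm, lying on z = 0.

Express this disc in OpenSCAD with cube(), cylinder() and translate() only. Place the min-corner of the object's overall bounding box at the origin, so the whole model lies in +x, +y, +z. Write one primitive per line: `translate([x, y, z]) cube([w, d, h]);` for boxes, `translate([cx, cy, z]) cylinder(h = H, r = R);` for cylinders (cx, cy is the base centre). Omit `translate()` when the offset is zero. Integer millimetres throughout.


translate([104, 104, 0]) cylinder(h = 57, r = 104);


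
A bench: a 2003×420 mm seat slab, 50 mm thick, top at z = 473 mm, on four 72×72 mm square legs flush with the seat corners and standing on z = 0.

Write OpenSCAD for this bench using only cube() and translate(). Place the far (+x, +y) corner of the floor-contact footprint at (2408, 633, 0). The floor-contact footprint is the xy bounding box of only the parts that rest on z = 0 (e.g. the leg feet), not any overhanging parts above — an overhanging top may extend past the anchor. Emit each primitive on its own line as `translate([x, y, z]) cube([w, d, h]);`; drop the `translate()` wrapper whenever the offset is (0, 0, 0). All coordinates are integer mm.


translate([405, 213, 423]) cube([2003, 420, 50]);
translate([405, 213, 0]) cube([72, 72, 423]);
translate([405, 561, 0]) cube([72, 72, 423]);
translate([2336, 213, 0]) cube([72, 72, 423]);
translate([2336, 561, 0]) cube([72, 72, 423]);


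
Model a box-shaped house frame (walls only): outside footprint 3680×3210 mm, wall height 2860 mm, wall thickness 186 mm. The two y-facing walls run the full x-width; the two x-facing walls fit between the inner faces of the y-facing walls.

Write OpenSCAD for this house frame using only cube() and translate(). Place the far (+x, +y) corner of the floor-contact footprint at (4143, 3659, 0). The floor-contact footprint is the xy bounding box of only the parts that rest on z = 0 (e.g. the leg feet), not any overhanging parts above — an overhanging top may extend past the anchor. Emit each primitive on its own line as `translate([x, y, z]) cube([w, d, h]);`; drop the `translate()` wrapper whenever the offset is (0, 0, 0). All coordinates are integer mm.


translate([463, 449, 0]) cube([3680, 186, 2860]);
translate([463, 3473, 0]) cube([3680, 186, 2860]);
translate([463, 635, 0]) cube([186, 2838, 2860]);
translate([3957, 635, 0]) cube([186, 2838, 2860]);


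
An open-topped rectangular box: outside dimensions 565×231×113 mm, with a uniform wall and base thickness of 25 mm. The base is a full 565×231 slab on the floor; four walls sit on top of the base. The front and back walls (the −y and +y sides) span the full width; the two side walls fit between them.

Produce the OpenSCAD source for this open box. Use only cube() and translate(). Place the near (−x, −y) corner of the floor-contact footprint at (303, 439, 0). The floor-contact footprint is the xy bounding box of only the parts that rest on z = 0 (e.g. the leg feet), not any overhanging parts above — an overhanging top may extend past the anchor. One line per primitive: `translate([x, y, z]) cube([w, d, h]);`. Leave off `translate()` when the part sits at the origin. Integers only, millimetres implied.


translate([303, 439, 0]) cube([565, 231, 25]);
translate([303, 439, 25]) cube([565, 25, 88]);
translate([303, 645, 25]) cube([565, 25, 88]);
translate([303, 464, 25]) cube([25, 181, 88]);
translate([843, 464, 25]) cube([25, 181, 88]);


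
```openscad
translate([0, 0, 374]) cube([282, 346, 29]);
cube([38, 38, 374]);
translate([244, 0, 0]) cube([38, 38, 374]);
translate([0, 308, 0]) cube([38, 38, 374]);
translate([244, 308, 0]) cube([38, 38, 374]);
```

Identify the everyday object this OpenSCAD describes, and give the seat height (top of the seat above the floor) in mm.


A stool. The seat height is 403 mm.

A 282×346×29 slab at z = 374 on four corner posts — a stool. The seat top is 374 + 29 = 403 mm.


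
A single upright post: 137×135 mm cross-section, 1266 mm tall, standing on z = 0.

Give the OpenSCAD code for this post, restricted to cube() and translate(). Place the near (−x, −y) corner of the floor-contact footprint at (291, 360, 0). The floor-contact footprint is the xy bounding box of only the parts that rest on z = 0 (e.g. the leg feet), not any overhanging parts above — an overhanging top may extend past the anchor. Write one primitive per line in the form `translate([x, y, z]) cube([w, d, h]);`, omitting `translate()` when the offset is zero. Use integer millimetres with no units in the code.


translate([291, 360, 0]) cube([137, 135, 1266]);


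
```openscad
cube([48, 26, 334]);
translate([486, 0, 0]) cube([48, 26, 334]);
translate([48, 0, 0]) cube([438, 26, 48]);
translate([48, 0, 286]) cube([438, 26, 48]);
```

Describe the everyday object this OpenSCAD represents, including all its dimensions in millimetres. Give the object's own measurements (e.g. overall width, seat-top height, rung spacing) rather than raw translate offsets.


A rectangular picture frame lying in the x–z plane (depth along y). The opening is 438 mm wide (x) by 238 mm tall (z), surrounded by a border 48 mm wide on all four sides. The frame is 26 mm deep and is made of two full-height vertical stiles with two horizontal rails fitted between them.


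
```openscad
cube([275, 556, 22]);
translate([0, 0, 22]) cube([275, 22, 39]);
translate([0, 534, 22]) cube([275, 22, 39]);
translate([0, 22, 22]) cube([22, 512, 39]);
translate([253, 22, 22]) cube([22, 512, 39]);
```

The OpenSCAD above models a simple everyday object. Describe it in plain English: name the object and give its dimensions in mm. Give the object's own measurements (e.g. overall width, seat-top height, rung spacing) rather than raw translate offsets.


An open-topped rectangular box: outside dimensions 275×556×61 mm, with a uniform wall and base thickness of 22 mm. The base is a full 275×556 slab on the floor; four walls sit on top of the base. The front and back walls (the −y and +y sides) span the full width; the two side walls fit between them.


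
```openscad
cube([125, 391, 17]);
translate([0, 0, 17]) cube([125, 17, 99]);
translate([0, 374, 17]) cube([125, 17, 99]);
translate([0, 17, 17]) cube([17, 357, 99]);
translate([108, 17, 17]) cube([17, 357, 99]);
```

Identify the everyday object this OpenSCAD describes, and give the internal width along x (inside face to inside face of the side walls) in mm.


An open box. The internal width is 91 mm.

A 125×391 base slab with four walls standing on it — an open box. The base is 125 mm wide and the walls are 17 mm thick, so the internal width is 125 − 2 × 17 = 91 mm.


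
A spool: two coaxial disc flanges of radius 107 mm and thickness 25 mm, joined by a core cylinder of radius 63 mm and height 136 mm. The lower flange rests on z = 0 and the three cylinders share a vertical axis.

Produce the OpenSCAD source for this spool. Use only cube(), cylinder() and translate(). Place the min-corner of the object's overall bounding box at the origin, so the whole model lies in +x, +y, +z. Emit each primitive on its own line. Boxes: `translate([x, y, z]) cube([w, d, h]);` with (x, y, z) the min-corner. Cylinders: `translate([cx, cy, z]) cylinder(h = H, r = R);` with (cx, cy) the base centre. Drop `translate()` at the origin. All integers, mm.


translate([107, 107, 0]) cylinder(h = 25, r = 107);
translate([107, 107, 25]) cylinder(h = 136, r = 63);
translate([107, 107, 161]) cylinder(h = 25, r = 107);


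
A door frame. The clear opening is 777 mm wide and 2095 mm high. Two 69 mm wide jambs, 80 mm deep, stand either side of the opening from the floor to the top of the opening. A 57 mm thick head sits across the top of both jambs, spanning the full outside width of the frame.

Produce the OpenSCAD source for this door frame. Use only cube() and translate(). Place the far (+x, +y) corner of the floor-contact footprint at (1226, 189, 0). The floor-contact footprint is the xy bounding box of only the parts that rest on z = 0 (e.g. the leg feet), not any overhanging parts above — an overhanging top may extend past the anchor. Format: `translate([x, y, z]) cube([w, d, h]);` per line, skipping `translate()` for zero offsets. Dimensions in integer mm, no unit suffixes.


translate([311, 109, 0]) cube([69, 80, 2095]);
translate([1157, 109, 0]) cube([69, 80, 2095]);
translate([311, 109, 2095]) cube([915, 80, 57]);


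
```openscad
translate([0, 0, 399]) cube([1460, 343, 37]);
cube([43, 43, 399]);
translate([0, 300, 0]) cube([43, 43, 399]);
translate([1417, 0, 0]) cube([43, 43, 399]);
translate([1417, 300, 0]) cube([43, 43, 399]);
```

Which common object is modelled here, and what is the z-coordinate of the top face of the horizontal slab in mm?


A bench. The seat-top height is 436 mm.

A long slab on four corner posts — a bench. The slab sits at z = 399 with thickness 37, so the top is 399 + 37 = 436 mm.


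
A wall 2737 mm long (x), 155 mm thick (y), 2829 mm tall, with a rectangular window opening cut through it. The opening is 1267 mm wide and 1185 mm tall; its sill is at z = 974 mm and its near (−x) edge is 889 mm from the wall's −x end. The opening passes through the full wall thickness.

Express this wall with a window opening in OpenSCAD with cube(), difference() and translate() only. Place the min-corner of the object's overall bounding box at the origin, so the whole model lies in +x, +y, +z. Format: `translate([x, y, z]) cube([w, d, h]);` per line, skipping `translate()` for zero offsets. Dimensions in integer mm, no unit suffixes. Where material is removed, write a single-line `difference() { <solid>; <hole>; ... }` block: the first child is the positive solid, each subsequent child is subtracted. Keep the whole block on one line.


difference() { cube([2737, 155, 2829]); translate([889, 0, 974]) cube([1267, 155, 1185]); }


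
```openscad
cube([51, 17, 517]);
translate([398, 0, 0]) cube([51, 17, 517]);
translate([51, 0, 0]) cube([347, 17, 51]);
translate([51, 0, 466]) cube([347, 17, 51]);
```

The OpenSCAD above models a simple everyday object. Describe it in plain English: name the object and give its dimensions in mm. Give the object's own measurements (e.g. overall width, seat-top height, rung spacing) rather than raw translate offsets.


A rectangular picture frame lying in the x–z plane (depth along y). The opening is 347 mm wide (x) by 415 mm tall (z), surrounded by a border 51 mm wide on all four sides. The frame is 17 mm deep and is made of two full-height vertical stiles with two horizontal rails fitted between them.


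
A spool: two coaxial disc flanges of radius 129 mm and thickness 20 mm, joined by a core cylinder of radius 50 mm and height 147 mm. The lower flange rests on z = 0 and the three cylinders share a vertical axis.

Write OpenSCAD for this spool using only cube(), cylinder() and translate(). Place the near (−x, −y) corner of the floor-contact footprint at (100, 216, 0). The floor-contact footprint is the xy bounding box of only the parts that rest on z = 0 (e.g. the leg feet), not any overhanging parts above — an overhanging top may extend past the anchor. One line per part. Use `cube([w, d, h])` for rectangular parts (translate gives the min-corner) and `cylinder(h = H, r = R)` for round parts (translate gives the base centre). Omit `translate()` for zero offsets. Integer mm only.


translate([229, 345, 0]) cylinder(h = 20, r = 129);
translate([229, 345, 20]) cylinder(h = 147, r = 50);
translate([229, 345, 167]) cylinder(h = 20, r = 129);


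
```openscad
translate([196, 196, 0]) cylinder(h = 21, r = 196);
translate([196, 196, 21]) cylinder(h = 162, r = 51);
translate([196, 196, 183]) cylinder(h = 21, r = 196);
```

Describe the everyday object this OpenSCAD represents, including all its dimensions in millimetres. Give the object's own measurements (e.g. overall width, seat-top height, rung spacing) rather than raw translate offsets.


A spool: two coaxial disc flanges of radius 196 mm and thickness 21 mm, joined by a core cylinder of radius 51 mm and height 162 mm. The lower flange rests on z = 0 and the three cylinders share a vertical axis.


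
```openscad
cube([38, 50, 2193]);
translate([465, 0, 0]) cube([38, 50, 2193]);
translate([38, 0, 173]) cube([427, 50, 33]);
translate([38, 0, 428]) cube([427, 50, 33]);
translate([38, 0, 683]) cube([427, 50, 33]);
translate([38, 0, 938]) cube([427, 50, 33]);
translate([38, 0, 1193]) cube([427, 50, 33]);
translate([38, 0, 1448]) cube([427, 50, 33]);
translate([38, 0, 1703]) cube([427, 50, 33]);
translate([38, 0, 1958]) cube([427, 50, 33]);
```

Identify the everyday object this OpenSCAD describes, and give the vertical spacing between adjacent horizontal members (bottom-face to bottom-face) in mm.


A ladder. The rung spacing is 255 mm.

Two tall 38×50 posts with 8 short bars between them — a ladder. Adjacent rungs sit at z = 173 and z = 428, so the spacing is 428 − 173 = 255 mm.


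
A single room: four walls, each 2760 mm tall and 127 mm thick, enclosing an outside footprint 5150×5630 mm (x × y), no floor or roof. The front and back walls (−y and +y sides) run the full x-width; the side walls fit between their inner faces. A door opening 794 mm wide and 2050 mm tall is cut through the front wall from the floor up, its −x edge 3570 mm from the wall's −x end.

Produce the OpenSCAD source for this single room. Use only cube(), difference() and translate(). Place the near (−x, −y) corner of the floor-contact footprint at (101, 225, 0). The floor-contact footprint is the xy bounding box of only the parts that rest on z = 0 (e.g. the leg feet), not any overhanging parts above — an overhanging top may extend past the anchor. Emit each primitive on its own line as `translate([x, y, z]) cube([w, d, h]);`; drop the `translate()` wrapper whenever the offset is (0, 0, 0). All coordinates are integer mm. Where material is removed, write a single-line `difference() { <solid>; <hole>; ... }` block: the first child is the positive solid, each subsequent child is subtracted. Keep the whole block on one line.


difference() { translate([101, 225, 0]) cube([5150, 127, 2760]); translate([3671, 225, 0]) cube([794, 127, 2050]); }
translate([101, 5728, 0]) cube([5150, 127, 2760]);
translate([101, 352, 0]) cube([127, 5376, 2760]);
translate([5124, 352, 0]) cube([127, 5376, 2760]);


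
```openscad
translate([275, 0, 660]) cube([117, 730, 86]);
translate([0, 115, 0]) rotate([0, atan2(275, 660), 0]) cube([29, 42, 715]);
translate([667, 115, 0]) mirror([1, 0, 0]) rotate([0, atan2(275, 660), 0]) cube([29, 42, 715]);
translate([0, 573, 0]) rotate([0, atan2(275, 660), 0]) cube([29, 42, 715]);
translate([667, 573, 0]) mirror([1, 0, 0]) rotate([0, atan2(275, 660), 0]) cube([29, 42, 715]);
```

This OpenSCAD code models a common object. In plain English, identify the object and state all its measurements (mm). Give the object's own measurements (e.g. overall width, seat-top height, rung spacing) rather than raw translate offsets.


A sawhorse. A 117×730×86 mm beam (x, y, z) sits on two A-frame leg pairs. Each pair is two raked legs of 29×42 mm section (42 mm along y) splaying symmetrically in x. Each leg rises 660 mm vertically over 275 mm of horizontal reach and is 715 mm long along its own axis. Every leg's outer bottom edge rests on the floor and its outer top edge meets a bottom edge of the beam — the left legs (tilting toward +x) meet the beam's −x bottom edge, the right legs (their mirror images, tilting toward −x) meet its +x bottom edge — so the leg tops tuck under the beam, the beam's underside is 660 mm above the floor, and the feet are 667 mm apart outside-to-outside with the beam centred between them. The two leg pairs are set in 115 mm from either end of the beam.


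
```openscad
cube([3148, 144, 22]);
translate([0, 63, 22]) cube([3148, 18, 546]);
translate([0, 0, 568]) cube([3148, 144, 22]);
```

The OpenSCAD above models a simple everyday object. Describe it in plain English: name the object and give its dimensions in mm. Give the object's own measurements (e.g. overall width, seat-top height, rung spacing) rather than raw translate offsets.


An I-beam lying along x, 3148 mm long. Overall section height 590 mm. Two flanges 144 mm wide (y) and 22 mm thick, one on the floor and one at the top; a web 18 mm thick runs between them, centred on the flange width.
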